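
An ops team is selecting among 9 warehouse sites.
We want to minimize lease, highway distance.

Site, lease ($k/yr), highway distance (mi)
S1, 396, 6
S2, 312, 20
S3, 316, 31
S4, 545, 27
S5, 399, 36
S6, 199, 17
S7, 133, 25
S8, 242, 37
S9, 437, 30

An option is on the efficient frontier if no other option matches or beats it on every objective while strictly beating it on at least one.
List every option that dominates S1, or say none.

none

S2: worse on highway distance (20 vs 6).
S3: worse on highway distance (31 vs 6).
S4: worse on lease (545 vs 396).
S5: worse on lease (399 vs 396).
S6: worse on highway distance (17 vs 6).
S7: worse on highway distance (25 vs 6).
S8: worse on highway distance (37 vs 6).
S9: worse on lease (437 vs 396).
No option dominates S1.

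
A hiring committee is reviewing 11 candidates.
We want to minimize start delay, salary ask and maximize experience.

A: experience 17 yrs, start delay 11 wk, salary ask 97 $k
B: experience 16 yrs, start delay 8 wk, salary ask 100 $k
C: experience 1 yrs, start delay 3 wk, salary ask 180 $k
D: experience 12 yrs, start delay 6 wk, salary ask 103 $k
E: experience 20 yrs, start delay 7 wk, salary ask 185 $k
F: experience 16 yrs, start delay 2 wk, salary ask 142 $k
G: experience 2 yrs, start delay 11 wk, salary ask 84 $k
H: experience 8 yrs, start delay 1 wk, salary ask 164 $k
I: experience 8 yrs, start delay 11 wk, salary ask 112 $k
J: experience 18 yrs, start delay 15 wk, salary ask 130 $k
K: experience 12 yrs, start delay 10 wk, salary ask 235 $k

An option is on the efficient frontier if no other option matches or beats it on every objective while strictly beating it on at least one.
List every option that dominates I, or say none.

A: experience 17≥8, start delay 11≤11, salary ask 97≤112 — dominates I.
B: experience 16≥8, start delay 8≤11, salary ask 100≤112 — dominates I.
D: experience 12≥8, start delay 6≤11, salary ask 103≤112 — dominates I.
Others (C, E, F, G, H, J, K) are each worse than I on at least one objective.

A, B, D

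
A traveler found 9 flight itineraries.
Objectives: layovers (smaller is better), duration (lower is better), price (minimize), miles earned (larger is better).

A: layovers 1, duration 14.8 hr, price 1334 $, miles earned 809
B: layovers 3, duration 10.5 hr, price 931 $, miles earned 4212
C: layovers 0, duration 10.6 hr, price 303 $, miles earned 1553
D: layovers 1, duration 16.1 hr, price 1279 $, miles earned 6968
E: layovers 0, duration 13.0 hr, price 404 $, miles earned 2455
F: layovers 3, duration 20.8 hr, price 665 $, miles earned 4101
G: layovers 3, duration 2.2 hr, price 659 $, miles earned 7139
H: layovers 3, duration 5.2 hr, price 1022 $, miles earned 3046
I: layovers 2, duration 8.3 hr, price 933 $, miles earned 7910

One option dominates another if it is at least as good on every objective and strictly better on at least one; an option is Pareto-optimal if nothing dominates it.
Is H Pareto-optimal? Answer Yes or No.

G vs H: layovers 3≤3, duration 2.2≤5.2, price 659≤1022, miles earned 7139≥3046 — G is at least as good on every objective and strictly better on at least one, so G dominates H.

No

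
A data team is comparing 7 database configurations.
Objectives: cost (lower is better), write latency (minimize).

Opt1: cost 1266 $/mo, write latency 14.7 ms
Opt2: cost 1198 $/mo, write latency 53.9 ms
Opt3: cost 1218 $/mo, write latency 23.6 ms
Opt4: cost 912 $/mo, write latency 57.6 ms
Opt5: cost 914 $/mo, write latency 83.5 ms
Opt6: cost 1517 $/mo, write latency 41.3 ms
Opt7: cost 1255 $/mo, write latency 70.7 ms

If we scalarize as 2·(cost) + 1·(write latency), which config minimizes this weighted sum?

Opt4

Opt1: 2·1266 + 1·14.7 = 2546.7
Opt2: 2·1198 + 1·53.9 = 2449.9
Opt3: 2·1218 + 1·23.6 = 2459.6
Opt4: 2·912 + 1·57.6 = 1881.6
Opt5: 2·914 + 1·83.5 = 1911.5
Opt6: 2·1517 + 1·41.3 = 3075.3
Opt7: 2·1255 + 1·70.7 = 2580.7
Lowest: Opt4 at 1881.6.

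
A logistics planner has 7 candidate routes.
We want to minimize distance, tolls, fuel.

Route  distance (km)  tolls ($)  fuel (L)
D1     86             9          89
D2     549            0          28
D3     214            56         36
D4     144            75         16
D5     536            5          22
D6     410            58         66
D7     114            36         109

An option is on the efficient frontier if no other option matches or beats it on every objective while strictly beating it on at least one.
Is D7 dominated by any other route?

Yes

D1 vs D7: distance 86≤114, tolls 9≤36, fuel 89≤109 — D1 is at least as good on every objective and strictly better on at least one, so D1 dominates D7.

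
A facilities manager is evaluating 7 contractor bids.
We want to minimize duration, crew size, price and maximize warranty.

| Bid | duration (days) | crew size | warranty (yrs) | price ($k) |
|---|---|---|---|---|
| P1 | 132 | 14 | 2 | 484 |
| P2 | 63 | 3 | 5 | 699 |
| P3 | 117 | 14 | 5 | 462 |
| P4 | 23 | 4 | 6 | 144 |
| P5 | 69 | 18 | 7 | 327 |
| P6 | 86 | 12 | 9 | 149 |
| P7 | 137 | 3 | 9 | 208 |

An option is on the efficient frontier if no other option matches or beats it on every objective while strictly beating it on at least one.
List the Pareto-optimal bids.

P1: dominated by P3 (duration 117≤132, crew size 14≤14, warranty 5≥2, price 462≤484).
P2: not dominated.
P3: dominated by P4 (duration 23≤117, crew size 4≤14, warranty 6≥5, price 144≤462).
P4: not dominated (best duration).
P5: not dominated.
P6: not dominated.
P7: not dominated.

P2, P4, P5, P6, P7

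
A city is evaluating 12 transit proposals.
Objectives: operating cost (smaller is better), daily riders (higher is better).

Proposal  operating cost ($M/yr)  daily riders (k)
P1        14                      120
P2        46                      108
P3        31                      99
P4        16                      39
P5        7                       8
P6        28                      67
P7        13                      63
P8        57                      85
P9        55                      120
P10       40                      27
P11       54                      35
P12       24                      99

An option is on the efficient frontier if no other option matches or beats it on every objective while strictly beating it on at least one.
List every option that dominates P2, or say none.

P1

P1: operating cost 14≤46, daily riders 120≥108 — dominates P2.
Others (P3, P4, P5, P6, P7, P8, P9, P10, P11, P12) are each worse than P2 on at least one objective.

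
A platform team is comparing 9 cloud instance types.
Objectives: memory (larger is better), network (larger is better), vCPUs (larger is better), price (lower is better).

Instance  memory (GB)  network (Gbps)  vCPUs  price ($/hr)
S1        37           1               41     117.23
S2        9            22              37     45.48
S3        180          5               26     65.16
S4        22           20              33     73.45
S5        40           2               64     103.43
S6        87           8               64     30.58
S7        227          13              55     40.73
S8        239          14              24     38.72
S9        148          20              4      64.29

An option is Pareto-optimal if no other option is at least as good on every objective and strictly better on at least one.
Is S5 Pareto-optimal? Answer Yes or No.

S6 vs S5: memory 87≥40, network 8≥2, vCPUs 64≥64, price 30.58≤103.43 — S6 is at least as good on every objective and strictly better on at least one, so S6 dominates S5.

No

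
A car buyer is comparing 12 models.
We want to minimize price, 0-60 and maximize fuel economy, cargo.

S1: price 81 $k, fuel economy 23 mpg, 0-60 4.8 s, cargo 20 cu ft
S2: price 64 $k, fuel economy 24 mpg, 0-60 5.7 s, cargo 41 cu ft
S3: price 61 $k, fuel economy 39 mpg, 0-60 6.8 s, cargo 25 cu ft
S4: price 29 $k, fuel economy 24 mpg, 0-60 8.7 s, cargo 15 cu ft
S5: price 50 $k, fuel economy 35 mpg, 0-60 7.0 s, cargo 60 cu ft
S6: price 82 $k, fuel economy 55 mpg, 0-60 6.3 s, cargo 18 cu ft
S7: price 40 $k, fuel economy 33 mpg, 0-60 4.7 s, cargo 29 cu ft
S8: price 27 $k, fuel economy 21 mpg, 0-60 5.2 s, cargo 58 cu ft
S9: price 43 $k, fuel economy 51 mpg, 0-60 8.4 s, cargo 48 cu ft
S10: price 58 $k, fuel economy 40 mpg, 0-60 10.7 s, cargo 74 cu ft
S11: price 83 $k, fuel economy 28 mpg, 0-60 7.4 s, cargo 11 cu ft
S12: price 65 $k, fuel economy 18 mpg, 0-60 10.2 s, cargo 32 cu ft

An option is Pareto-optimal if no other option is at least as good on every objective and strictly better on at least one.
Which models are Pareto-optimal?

S2, S3, S4, S5, S6, S7, S8, S9, S10

S1: dominated by S7 (price 40≤81, fuel economy 33≥23, 0-60 4.7≤4.8, cargo 29≥20).
S2: not dominated.
S3: not dominated.
S4: not dominated.
S5: not dominated.
S6: not dominated (best fuel economy).
S7: not dominated (best 0-60).
S8: not dominated (best price).
S9: not dominated.
S10: not dominated (best cargo).
S11: dominated by S3 (price 61≤83, fuel economy 39≥28, 0-60 6.8≤7.4, cargo 25≥11).
S12: dominated by S2 (price 64≤65, fuel economy 24≥18, 0-60 5.7≤10.2, cargo 41≥32).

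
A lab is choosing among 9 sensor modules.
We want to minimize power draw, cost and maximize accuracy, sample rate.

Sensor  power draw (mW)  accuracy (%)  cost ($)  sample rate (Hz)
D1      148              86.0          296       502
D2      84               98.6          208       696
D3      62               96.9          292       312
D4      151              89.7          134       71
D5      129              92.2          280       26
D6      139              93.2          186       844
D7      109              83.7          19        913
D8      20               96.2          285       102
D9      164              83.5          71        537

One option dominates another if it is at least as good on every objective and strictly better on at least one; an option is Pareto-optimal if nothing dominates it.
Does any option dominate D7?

D1: worse on power draw (148 vs 109).
D2: worse on cost (208 vs 19).
D3: worse on cost (292 vs 19).
D4: worse on power draw (151 vs 109).
D5: worse on power draw (129 vs 109).
D6: worse on power draw (139 vs 109).
D8: worse on cost (285 vs 19).
D9: worse on power draw (164 vs 109).
No option is at least as good as D7 on every objective and strictly better on one.

No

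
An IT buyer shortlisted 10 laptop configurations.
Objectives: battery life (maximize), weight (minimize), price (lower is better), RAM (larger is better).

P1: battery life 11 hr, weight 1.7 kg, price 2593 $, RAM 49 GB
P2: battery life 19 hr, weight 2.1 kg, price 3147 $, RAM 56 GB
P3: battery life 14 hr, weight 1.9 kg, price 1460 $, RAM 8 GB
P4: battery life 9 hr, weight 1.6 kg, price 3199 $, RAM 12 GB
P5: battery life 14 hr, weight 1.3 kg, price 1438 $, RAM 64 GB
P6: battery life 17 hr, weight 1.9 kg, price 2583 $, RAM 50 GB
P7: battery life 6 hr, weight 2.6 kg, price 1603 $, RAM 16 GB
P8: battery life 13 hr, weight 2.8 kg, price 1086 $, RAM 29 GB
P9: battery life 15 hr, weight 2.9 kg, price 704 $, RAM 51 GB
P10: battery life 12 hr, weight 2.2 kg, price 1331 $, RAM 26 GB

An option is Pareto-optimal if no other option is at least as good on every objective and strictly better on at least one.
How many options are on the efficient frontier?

P1: dominated by P5 (battery life 14≥11, weight 1.3≤1.7, price 1438≤2593, RAM 64≥49).
P2: not dominated (best battery life).
P3: dominated by P5 (battery life 14≥14, weight 1.3≤1.9, price 1438≤1460, RAM 64≥8).
P4: dominated by P5 (battery life 14≥9, weight 1.3≤1.6, price 1438≤3199, RAM 64≥12).
P5: not dominated (best weight).
P6: not dominated.
P7: dominated by P5 (battery life 14≥6, weight 1.3≤2.6, price 1438≤1603, RAM 64≥16).
P8: not dominated.
P9: not dominated (best price).
P10: not dominated.
Pareto-optimal: P2, P5, P6, P8, P9, P10 → 6.

6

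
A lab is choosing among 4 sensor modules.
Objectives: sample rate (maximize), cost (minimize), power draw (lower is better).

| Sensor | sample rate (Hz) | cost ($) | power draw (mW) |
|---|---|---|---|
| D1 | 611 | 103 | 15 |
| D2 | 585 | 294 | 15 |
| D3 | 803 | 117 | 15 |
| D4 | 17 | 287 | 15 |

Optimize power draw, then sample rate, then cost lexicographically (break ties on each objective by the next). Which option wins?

First minimize power draw: best is 15, kept {D1, D2, D3, D4}.
Then maximize sample rate: best is 803, kept {D3}.

D3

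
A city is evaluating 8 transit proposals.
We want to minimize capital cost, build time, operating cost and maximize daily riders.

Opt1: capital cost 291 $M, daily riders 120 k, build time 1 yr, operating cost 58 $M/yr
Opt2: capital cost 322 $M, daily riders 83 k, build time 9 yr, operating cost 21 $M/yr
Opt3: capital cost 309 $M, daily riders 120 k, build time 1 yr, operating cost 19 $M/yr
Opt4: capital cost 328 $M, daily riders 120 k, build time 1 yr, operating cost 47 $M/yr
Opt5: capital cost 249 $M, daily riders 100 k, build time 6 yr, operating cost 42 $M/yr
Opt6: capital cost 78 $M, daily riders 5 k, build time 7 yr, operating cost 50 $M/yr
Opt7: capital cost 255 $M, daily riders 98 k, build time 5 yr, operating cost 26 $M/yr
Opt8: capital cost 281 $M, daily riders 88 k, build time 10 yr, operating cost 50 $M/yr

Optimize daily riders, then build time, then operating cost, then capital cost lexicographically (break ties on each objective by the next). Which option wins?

First maximize daily riders: best is 120, kept {Opt1, Opt3, Opt4}.
Then minimize build time: best is 1, kept {Opt1, Opt3, Opt4}.
Then minimize operating cost: best is 19, kept {Opt3}.

Opt3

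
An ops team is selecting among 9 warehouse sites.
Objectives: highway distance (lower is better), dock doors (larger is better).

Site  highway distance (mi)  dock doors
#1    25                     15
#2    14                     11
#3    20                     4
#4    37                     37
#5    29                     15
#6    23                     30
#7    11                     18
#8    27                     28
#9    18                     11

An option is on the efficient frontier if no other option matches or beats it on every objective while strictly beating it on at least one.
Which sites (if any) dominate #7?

#1: worse on highway distance (25 vs 11).
#2: worse on highway distance (14 vs 11).
#3: worse on highway distance (20 vs 11).
#4: worse on highway distance (37 vs 11).
#5: worse on highway distance (29 vs 11).
#6: worse on highway distance (23 vs 11).
#8: worse on highway distance (27 vs 11).
#9: worse on highway distance (18 vs 11).
No option dominates #7.

none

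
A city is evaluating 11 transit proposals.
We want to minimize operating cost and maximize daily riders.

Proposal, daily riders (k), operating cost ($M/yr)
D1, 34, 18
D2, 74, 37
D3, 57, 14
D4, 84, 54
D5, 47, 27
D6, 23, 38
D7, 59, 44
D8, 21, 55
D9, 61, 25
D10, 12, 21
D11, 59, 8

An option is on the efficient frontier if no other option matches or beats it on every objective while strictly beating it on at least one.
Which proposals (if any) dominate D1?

D3: daily riders 57≥34, operating cost 14≤18 — dominates D1.
D11: daily riders 59≥34, operating cost 8≤18 — dominates D1.
Others (D2, D4, D5, D6, D7, D8, D9, D10) are each worse than D1 on at least one objective.

D3, D11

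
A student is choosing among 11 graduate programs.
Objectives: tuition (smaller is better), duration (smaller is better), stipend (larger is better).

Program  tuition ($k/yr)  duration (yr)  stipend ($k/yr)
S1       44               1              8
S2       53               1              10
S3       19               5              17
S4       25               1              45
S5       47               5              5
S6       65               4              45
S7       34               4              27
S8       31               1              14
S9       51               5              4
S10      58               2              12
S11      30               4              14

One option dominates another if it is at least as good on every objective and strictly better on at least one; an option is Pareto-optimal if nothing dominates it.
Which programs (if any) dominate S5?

S1, S3, S4, S7, S8, S11

S1: tuition 44≤47, duration 1≤5, stipend 8≥5 — dominates S5.
S3: tuition 19≤47, duration 5≤5, stipend 17≥5 — dominates S5.
S4: tuition 25≤47, duration 1≤5, stipend 45≥5 — dominates S5.
S7: tuition 34≤47, duration 4≤5, stipend 27≥5 — dominates S5.
S8: tuition 31≤47, duration 1≤5, stipend 14≥5 — dominates S5.
S11: tuition 30≤47, duration 4≤5, stipend 14≥5 — dominates S5.
Others (S2, S6, S9, S10) are each worse than S5 on at least one objective.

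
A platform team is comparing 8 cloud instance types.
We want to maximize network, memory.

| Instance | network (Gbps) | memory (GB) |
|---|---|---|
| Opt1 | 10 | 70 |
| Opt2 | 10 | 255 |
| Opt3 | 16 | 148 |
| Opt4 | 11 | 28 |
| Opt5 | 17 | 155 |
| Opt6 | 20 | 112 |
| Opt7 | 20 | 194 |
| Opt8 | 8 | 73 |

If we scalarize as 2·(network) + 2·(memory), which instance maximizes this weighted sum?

Opt1: 2·10 + 2·70 = 160
Opt2: 2·10 + 2·255 = 530
Opt3: 2·16 + 2·148 = 328
Opt4: 2·11 + 2·28 = 78
Opt5: 2·17 + 2·155 = 344
Opt6: 2·20 + 2·112 = 264
Opt7: 2·20 + 2·194 = 428
Opt8: 2·8 + 2·73 = 162
Highest: Opt2 at 530.

Opt2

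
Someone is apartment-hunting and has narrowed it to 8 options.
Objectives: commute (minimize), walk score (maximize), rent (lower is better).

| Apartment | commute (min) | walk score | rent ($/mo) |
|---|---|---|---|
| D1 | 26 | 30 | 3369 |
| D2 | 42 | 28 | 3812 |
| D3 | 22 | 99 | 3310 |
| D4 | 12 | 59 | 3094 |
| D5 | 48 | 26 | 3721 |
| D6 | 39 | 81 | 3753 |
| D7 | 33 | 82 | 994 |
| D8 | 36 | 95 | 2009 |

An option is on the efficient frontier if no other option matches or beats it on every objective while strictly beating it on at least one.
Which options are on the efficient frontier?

D1: dominated by D3 (commute 22≤26, walk score 99≥30, rent 3310≤3369).
D2: dominated by D1 (commute 26≤42, walk score 30≥28, rent 3369≤3812).
D3: not dominated (best walk score).
D4: not dominated (best commute).
D5: dominated by D1 (commute 26≤48, walk score 30≥26, rent 3369≤3721).
D6: dominated by D3 (commute 22≤39, walk score 99≥81, rent 3310≤3753).
D7: not dominated (best rent).
D8: not dominated.

D3, D4, D7, D8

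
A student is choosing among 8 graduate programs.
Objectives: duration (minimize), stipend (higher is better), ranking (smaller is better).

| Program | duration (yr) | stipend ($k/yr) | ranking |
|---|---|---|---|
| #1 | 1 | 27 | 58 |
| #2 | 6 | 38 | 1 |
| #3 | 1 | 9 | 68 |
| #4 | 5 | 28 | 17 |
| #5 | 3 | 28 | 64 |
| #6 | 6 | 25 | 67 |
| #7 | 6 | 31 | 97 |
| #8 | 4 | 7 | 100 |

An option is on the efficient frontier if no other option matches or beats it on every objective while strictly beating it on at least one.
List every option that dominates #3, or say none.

#1

#1: duration 1≤1, stipend 27≥9, ranking 58≤68 — dominates #3.
Others (#2, #4, #5, #6, #7, #8) are each worse than #3 on at least one objective.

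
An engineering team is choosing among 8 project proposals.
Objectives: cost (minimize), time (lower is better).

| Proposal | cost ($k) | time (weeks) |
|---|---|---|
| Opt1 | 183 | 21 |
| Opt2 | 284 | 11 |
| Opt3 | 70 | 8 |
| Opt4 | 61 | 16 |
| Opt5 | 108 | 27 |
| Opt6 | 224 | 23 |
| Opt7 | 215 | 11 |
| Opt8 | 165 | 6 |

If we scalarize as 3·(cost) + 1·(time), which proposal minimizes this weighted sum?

Opt1: 3·183 + 1·21 = 570
Opt2: 3·284 + 1·11 = 863
Opt3: 3·70 + 1·8 = 218
Opt4: 3·61 + 1·16 = 199
Opt5: 3·108 + 1·27 = 351
Opt6: 3·224 + 1·23 = 695
Opt7: 3·215 + 1·11 = 656
Opt8: 3·165 + 1·6 = 501
Lowest: Opt4 at 199.

Opt4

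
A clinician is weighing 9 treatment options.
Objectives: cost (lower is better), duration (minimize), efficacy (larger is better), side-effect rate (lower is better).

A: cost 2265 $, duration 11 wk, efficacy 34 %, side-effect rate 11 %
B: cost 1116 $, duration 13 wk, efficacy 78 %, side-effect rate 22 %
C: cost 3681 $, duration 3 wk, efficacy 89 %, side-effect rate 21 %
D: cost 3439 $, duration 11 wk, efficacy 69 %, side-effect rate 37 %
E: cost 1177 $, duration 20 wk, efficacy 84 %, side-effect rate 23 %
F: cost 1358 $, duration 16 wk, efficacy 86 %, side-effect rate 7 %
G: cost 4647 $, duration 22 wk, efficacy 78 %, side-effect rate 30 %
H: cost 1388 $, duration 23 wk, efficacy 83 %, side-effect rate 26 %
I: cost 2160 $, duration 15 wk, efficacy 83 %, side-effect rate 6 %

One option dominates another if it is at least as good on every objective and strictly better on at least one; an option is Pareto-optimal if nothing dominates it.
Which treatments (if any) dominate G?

B: cost 1116≤4647, duration 13≤22, efficacy 78≥78, side-effect rate 22≤30 — dominates G.
C: cost 3681≤4647, duration 3≤22, efficacy 89≥78, side-effect rate 21≤30 — dominates G.
E: cost 1177≤4647, duration 20≤22, efficacy 84≥78, side-effect rate 23≤30 — dominates G.
F: cost 1358≤4647, duration 16≤22, efficacy 86≥78, side-effect rate 7≤30 — dominates G.
I: cost 2160≤4647, duration 15≤22, efficacy 83≥78, side-effect rate 6≤30 — dominates G.
Others (A, D, H) are each worse than G on at least one objective.

B, C, E, F, I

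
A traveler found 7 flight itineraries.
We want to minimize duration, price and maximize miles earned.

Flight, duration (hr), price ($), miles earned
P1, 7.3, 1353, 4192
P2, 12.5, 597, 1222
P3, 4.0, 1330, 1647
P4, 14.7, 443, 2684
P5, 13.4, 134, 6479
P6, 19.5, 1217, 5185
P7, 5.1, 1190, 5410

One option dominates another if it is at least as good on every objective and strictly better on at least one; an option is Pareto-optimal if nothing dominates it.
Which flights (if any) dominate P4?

P5: duration 13.4≤14.7, price 134≤443, miles earned 6479≥2684 — dominates P4.
Others (P1, P2, P3, P6, P7) are each worse than P4 on at least one objective.

P5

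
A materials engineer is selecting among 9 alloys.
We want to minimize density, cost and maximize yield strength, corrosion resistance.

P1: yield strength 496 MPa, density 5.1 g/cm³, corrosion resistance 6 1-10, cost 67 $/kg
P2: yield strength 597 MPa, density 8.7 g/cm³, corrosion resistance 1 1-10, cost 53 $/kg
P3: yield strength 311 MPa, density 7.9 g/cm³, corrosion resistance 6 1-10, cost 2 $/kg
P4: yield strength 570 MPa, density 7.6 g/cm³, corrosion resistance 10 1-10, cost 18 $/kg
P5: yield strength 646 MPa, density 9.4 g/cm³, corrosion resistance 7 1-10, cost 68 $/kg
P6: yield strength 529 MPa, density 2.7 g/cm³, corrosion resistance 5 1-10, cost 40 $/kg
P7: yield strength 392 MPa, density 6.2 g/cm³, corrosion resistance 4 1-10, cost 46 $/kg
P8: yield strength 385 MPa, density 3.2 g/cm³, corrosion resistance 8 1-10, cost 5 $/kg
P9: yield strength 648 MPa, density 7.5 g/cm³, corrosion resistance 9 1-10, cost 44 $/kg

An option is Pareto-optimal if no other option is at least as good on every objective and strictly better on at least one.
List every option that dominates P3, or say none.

none

P1: worse on cost (67 vs 2).
P2: worse on density (8.7 vs 7.9).
P4: worse on cost (18 vs 2).
P5: worse on density (9.4 vs 7.9).
P6: worse on corrosion resistance (5 vs 6).
P7: worse on corrosion resistance (4 vs 6).
P8: worse on cost (5 vs 2).
P9: worse on cost (44 vs 2).
No option dominates P3.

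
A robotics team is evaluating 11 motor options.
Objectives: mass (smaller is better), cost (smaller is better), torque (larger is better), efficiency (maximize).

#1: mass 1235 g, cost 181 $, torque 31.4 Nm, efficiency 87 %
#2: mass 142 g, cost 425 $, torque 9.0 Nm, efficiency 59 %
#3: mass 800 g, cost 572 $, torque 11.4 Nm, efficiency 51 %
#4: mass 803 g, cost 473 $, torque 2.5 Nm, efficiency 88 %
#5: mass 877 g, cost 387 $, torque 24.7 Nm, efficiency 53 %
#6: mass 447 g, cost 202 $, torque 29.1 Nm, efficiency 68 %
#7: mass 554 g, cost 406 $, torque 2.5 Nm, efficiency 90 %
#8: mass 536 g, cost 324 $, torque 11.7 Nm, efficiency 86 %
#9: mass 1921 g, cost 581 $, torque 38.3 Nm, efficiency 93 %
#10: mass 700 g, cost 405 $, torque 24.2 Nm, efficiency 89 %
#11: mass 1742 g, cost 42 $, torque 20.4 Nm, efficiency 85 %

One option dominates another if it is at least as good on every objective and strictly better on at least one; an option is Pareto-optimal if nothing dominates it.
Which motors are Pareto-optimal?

#1: not dominated.
#2: not dominated (best mass).
#3: dominated by #6 (mass 447≤800, cost 202≤572, torque 29.1≥11.4, efficiency 68≥51).
#4: dominated by #7 (mass 554≤803, cost 406≤473, torque 2.5≥2.5, efficiency 90≥88).
#5: dominated by #6 (mass 447≤877, cost 202≤387, torque 29.1≥24.7, efficiency 68≥53).
#6: not dominated.
#7: not dominated.
#8: not dominated.
#9: not dominated (best torque).
#10: not dominated.
#11: not dominated (best cost).

#1, #2, #6, #7, #8, #9, #10, #11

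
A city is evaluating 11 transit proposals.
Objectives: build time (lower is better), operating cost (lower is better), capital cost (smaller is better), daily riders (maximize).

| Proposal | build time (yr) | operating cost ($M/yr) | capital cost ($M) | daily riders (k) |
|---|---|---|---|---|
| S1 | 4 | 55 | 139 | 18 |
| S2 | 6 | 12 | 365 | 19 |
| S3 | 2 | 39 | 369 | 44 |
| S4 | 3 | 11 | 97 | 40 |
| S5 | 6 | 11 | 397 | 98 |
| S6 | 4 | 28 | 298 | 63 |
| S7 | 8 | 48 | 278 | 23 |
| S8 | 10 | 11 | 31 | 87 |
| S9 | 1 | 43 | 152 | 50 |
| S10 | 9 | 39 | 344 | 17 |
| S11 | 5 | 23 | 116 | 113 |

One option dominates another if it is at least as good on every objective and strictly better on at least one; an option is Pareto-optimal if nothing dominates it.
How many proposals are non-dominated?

7

S1: dominated by S4 (build time 3≤4, operating cost 11≤55, capital cost 97≤139, daily riders 40≥18).
S2: dominated by S4 (build time 3≤6, operating cost 11≤12, capital cost 97≤365, daily riders 40≥19).
S3: not dominated.
S4: not dominated.
S5: not dominated.
S6: not dominated.
S7: dominated by S4 (build time 3≤8, operating cost 11≤48, capital cost 97≤278, daily riders 40≥23).
S8: not dominated (best capital cost).
S9: not dominated (best build time).
S10: dominated by S4 (build time 3≤9, operating cost 11≤39, capital cost 97≤344, daily riders 40≥17).
S11: not dominated (best daily riders).
Pareto-optimal: S3, S4, S5, S6, S8, S9, S11 → 7.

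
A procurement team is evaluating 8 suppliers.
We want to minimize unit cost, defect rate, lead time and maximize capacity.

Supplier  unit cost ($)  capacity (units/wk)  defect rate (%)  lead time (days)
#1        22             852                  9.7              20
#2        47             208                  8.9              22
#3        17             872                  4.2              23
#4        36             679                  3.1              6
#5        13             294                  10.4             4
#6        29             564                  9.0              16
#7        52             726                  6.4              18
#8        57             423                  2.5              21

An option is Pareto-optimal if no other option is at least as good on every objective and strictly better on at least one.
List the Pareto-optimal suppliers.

#1: not dominated.
#2: dominated by #4 (unit cost 36≤47, capacity 679≥208, defect rate 3.1≤8.9, lead time 6≤22).
#3: not dominated (best capacity).
#4: not dominated.
#5: not dominated (best unit cost).
#6: not dominated.
#7: not dominated.
#8: not dominated (best defect rate).

#1, #3, #4, #5, #6, #7, #8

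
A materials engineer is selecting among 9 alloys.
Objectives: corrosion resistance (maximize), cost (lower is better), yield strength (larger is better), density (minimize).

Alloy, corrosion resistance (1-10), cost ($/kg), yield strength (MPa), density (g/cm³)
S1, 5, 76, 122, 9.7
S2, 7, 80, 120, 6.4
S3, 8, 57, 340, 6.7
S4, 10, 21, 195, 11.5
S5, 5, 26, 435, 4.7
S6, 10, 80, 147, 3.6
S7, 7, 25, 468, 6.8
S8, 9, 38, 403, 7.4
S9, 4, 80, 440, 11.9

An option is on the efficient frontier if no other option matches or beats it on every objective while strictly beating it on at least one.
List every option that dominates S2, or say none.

S6

S6: corrosion resistance 10≥7, cost 80≤80, yield strength 147≥120, density 3.6≤6.4 — dominates S2.
Others (S1, S3, S4, S5, S7, S8, S9) are each worse than S2 on at least one objective.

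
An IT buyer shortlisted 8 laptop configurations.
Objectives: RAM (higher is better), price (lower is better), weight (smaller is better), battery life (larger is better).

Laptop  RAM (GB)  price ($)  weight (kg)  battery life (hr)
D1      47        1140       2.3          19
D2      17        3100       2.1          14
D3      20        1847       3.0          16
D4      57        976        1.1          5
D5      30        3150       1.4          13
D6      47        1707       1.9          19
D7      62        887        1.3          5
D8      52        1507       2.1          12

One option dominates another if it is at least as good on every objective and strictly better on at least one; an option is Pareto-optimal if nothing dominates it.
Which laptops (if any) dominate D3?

D1: RAM 47≥20, price 1140≤1847, weight 2.3≤3.0, battery life 19≥16 — dominates D3.
D6: RAM 47≥20, price 1707≤1847, weight 1.9≤3.0, battery life 19≥16 — dominates D3.
Others (D2, D4, D5, D7, D8) are each worse than D3 on at least one objective.

D1, D6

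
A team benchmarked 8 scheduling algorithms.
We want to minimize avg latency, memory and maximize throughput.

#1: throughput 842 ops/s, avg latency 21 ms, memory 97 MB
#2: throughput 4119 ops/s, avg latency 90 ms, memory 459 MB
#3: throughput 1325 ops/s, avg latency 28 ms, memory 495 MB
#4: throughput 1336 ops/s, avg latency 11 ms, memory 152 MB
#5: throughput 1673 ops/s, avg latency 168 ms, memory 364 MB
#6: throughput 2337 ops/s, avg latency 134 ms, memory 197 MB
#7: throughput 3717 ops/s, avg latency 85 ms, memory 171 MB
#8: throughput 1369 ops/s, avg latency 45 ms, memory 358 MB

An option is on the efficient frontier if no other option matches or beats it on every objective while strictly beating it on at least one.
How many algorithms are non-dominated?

5

#1: not dominated (best memory).
#2: not dominated (best throughput).
#3: dominated by #4 (throughput 1336≥1325, avg latency 11≤28, memory 152≤495).
#4: not dominated (best avg latency).
#5: dominated by #6 (throughput 2337≥1673, avg latency 134≤168, memory 197≤364).
#6: dominated by #7 (throughput 3717≥2337, avg latency 85≤134, memory 171≤197).
#7: not dominated.
#8: not dominated.
Pareto-optimal: #1, #2, #4, #7, #8 → 5.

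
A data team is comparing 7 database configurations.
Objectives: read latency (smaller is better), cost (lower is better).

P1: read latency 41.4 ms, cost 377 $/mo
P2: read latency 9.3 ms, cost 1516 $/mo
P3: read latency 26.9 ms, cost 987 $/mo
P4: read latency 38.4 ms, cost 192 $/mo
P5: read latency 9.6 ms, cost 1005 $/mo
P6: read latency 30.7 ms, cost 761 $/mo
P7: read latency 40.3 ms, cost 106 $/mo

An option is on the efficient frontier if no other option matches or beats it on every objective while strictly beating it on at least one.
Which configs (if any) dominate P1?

P4: read latency 38.4≤41.4, cost 192≤377 — dominates P1.
P7: read latency 40.3≤41.4, cost 106≤377 — dominates P1.
Others (P2, P3, P5, P6) are each worse than P1 on at least one objective.

P4, P7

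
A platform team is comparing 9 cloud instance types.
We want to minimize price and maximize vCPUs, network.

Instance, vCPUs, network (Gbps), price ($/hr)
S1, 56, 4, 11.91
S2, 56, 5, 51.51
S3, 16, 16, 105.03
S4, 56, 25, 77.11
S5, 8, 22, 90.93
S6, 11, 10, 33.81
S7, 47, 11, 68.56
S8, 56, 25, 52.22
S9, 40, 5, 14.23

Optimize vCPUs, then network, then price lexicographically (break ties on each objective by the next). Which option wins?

S8

First maximize vCPUs: best is 56, kept {S1, S2, S4, S8}.
Then maximize network: best is 25, kept {S4, S8}.
Then minimize price: best is 52.22, kept {S8}.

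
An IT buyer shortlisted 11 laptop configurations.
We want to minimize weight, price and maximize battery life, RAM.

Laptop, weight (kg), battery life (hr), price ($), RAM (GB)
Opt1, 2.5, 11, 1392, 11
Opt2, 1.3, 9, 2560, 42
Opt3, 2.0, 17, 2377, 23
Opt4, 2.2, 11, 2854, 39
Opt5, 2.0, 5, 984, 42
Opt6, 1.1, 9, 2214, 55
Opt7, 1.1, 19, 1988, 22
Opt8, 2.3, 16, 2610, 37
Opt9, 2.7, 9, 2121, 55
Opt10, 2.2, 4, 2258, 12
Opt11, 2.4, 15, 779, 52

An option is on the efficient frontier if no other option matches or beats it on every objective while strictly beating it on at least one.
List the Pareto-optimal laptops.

Opt1: dominated by Opt11 (weight 2.4≤2.5, battery life 15≥11, price 779≤1392, RAM 52≥11).
Opt2: dominated by Opt6 (weight 1.1≤1.3, battery life 9≥9, price 2214≤2560, RAM 55≥42).
Opt3: not dominated.
Opt4: not dominated.
Opt5: not dominated.
Opt6: not dominated.
Opt7: not dominated (best battery life).
Opt8: not dominated.
Opt9: not dominated.
Opt10: dominated by Opt5 (weight 2.0≤2.2, battery life 5≥4, price 984≤2258, RAM 42≥12).
Opt11: not dominated (best price).

Opt3, Opt4, Opt5, Opt6, Opt7, Opt8, Opt9, Opt11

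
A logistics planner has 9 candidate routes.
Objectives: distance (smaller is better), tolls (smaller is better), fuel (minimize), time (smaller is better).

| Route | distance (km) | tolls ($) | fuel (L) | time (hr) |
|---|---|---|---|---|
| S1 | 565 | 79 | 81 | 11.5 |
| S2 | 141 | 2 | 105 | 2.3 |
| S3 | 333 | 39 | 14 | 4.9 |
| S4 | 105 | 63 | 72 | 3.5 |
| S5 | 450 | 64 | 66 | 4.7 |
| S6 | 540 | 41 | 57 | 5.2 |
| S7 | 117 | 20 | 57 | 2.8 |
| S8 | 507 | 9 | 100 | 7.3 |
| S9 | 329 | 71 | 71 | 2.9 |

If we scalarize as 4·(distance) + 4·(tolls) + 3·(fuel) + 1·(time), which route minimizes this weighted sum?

S7

S1: 4·565 + 4·79 + 3·81 + 1·11.5 = 2830.5
S2: 4·141 + 4·2 + 3·105 + 1·2.3 = 889.3
S3: 4·333 + 4·39 + 3·14 + 1·4.9 = 1534.9
S4: 4·105 + 4·63 + 3·72 + 1·3.5 = 891.5
S5: 4·450 + 4·64 + 3·66 + 1·4.7 = 2258.7
S6: 4·540 + 4·41 + 3·57 + 1·5.2 = 2500.2
S7: 4·117 + 4·20 + 3·57 + 1·2.8 = 721.8
S8: 4·507 + 4·9 + 3·100 + 1·7.3 = 2371.3
S9: 4·329 + 4·71 + 3·71 + 1·2.9 = 1815.9
Lowest: S7 at 721.8.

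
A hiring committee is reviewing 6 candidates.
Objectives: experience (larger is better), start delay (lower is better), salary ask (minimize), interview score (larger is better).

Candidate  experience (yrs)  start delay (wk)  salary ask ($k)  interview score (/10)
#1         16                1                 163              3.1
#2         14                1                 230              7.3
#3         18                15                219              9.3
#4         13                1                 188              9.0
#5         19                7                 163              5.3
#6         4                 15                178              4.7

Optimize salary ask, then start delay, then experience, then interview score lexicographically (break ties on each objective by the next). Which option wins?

First minimize salary ask: best is 163, kept {#1, #5}.
Then minimize start delay: best is 1, kept {#1}.

#1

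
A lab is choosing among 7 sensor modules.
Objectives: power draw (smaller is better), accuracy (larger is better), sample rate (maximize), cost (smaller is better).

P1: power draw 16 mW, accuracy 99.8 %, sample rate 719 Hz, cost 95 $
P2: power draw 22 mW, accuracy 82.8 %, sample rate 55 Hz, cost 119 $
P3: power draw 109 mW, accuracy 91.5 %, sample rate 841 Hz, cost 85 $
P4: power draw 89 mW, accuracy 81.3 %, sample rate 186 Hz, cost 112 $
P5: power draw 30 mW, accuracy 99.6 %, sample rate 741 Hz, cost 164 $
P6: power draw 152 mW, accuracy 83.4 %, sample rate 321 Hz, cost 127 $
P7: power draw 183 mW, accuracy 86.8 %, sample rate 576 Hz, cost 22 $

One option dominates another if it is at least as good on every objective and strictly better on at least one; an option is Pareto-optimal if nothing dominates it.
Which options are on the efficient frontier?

P1: not dominated (best power draw).
P2: dominated by P1 (power draw 16≤22, accuracy 99.8≥82.8, sample rate 719≥55, cost 95≤119).
P3: not dominated (best sample rate).
P4: dominated by P1 (power draw 16≤89, accuracy 99.8≥81.3, sample rate 719≥186, cost 95≤112).
P5: not dominated.
P6: dominated by P1 (power draw 16≤152, accuracy 99.8≥83.4, sample rate 719≥321, cost 95≤127).
P7: not dominated (best cost).

P1, P3, P5, P7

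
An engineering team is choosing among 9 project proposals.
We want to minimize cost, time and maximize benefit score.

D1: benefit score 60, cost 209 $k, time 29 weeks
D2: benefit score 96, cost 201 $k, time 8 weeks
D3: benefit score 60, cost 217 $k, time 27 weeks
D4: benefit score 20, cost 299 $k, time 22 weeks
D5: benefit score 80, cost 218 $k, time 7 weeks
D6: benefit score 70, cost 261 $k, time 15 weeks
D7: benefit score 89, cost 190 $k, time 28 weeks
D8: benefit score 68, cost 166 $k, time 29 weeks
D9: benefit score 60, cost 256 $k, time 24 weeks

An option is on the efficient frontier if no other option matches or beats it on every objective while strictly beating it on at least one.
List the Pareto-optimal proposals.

D1: dominated by D2 (benefit score 96≥60, cost 201≤209, time 8≤29).
D2: not dominated (best benefit score).
D3: dominated by D2 (benefit score 96≥60, cost 201≤217, time 8≤27).
D4: dominated by D2 (benefit score 96≥20, cost 201≤299, time 8≤22).
D5: not dominated (best time).
D6: dominated by D2 (benefit score 96≥70, cost 201≤261, time 8≤15).
D7: not dominated.
D8: not dominated (best cost).
D9: dominated by D2 (benefit score 96≥60, cost 201≤256, time 8≤24).

D2, D5, D7, D8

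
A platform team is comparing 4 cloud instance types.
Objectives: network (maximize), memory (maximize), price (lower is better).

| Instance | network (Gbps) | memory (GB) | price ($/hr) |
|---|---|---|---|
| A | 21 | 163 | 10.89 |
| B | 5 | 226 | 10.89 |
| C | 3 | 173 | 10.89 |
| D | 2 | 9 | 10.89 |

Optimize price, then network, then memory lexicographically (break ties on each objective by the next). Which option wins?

A

First minimize price: best is 10.89, kept {A, B, C, D}.
Then maximize network: best is 21, kept {A}.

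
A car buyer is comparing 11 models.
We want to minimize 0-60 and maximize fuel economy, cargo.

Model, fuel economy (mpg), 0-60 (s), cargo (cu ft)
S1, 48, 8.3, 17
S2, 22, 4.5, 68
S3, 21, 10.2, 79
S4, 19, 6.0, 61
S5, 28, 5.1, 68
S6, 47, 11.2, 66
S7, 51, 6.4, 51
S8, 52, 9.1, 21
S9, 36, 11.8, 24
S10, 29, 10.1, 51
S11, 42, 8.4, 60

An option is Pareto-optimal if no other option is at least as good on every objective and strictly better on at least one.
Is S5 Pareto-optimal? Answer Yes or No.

S1: worse on 0-60 (8.3 vs 5.1).
S2: worse on fuel economy (22 vs 28).
S3: worse on fuel economy (21 vs 28).
S4: worse on fuel economy (19 vs 28).
S6: worse on 0-60 (11.2 vs 5.1).
S7: worse on 0-60 (6.4 vs 5.1).
S8: worse on 0-60 (9.1 vs 5.1).
S9: worse on 0-60 (11.8 vs 5.1).
S10: worse on 0-60 (10.1 vs 5.1).
S11: worse on 0-60 (8.4 vs 5.1).
No option is at least as good as S5 on every objective and strictly better on one.

Yes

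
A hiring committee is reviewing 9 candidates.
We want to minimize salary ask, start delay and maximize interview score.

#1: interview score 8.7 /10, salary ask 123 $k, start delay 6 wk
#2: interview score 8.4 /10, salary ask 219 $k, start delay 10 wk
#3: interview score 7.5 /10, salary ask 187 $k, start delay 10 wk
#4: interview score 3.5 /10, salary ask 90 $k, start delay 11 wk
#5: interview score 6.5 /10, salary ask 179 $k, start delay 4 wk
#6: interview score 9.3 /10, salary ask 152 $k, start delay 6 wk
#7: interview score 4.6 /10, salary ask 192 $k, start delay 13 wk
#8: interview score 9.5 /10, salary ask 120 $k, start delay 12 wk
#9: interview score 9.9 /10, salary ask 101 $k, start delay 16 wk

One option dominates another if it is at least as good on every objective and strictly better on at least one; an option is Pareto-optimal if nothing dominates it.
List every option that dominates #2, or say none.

#1, #6

#1: interview score 8.7≥8.4, salary ask 123≤219, start delay 6≤10 — dominates #2.
#6: interview score 9.3≥8.4, salary ask 152≤219, start delay 6≤10 — dominates #2.
Others (#3, #4, #5, #7, #8, #9) are each worse than #2 on at least one objective.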